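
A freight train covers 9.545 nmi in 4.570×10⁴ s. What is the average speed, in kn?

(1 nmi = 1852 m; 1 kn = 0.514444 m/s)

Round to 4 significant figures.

9.545 nmi × 1852 → 17677.3 m
v = d / t = 17677.3 m / 45700 s = 0.386812 m/s
0.386812 m/s ÷ (0.514444 m/s/kn) = 0.751903 kn

0.7519 kn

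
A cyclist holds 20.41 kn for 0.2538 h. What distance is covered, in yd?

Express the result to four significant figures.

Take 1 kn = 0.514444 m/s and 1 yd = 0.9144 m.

1.049×10⁴ yd

20.41 kn × 0.514444 → 10.4998 m/s
0.2538 h × 3600 → 913.68 s
d = v × t = 10.4998 m/s × 913.68 s = 9593.46 m
9593.46 m ÷ (0.9144 m/yd) = 10491.5 yd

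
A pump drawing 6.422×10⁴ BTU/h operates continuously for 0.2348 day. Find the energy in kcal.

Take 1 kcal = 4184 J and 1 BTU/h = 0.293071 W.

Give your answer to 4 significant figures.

6.422×10⁴ BTU/h × 0.293071 → 18821 W
0.2348 day × 86400 → 20286.7 s
E = P × t = 18821 W × 20286.7 s = 3.81816×10⁸ J
3.81816×10⁸ J ÷ (4184 J/kcal) = 91256.2 kcal

9.126×10⁴ kcal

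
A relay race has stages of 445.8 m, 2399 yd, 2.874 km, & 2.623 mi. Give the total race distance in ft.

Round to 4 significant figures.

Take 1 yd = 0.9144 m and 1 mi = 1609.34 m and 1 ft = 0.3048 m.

3.194×10⁴ ft

445.8 m (already m)
2399 yd × 0.9144 → 2193.65 m
2.874 km × 1000 → 2874 m
2.623 mi × 1609.34 → 4221.3 m
Total: 445.8 + 2193.65 + 2874 + 4221.3 = 9734.75 m
In ft: 9734.75 / 0.3048 = 31938.2 ft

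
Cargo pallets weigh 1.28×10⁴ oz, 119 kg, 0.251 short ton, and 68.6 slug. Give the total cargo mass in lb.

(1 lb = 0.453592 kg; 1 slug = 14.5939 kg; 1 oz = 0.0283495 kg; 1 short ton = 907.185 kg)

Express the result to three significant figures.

1.28×10⁴ oz × 0.0283495 → 362.874 kg
119 kg (already kg)
0.251 short ton × 907.185 → 227.703 kg
68.6 slug × 14.5939 → 1001.14 kg
Combined: 362.874 + 119 + 227.703 + 1001.14 = 1710.72 kg
In lb: 1710.72 / 0.453592 = 3771.5 lb

3770 lb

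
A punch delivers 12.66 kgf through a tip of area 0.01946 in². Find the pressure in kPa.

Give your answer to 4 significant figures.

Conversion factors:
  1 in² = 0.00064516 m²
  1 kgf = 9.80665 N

12.66 kgf × 9.80665 → 124.152 N
0.01946 in² × 0.00064516 → 1.25548×10⁻⁵ m²
P = F / A = 124.152 N / 1.25548×10⁻⁵ m² = 9.88881×10⁶ Pa
9.88881×10⁶ Pa ÷ (1000 Pa/kPa) = 9888.81 kPa

9889 kPa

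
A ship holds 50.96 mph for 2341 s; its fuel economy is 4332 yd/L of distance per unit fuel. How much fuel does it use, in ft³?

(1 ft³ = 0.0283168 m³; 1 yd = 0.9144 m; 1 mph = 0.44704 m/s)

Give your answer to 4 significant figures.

50.96 mph → 22.7812 m/s
d = v × t = 22.7812 × 2341 = 53330.8 m
4332 yd/L → 3.96118×10⁶ m/m³
V = d / (distance per unit fuel) = 53330.8 / 3.96118×10⁶ = 0.0134634 m³
In ft³: 0.0134634 / 0.0283168 = 0.475456 ft³

0.4755 ft³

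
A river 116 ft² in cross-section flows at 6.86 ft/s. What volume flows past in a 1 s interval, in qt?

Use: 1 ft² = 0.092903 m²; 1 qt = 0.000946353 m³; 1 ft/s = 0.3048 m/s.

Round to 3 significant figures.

2.38×10⁴ qt

6.86 ft/s × 0.3048 = 2.09093 m/s
116 ft² × 0.092903 = 10.7767 m²
V = v × A × t = 2.09093 m/s × 10.7767 m² × 1 s = 22.5333 m³
22.5333 m³ ÷ (0.000946353 m³/qt) = 23810.7 qt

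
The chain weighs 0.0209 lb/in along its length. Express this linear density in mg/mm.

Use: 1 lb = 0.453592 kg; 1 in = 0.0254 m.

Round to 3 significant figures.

373 mg/mm

0.0209 lb/in × 0.453592 kg/lb ÷ 0.0254 m/in = 0.373231 kg/m
0.373231 kg/m ÷ 10⁻⁶ kg/mg × 0.001 m/mm = 373.231 mg/mm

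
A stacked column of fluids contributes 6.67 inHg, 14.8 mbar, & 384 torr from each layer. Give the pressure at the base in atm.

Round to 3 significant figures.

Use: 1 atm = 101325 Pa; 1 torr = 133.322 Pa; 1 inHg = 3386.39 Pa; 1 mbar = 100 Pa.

0.743 atm

6.67 inHg × 3386.39 = 22587.2 Pa
14.8 mbar × 100 = 1480 Pa
384 torr × 133.322 = 51195.6 Pa
Total: 22587.2 + 1480 + 51195.6 = 75262.8 Pa
In atm: 75262.8 / 101325 = 0.742786 atm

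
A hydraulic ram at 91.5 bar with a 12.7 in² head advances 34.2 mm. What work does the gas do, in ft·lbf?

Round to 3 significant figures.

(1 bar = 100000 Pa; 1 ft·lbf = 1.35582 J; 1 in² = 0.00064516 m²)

1890 ft·lbf

91.5 bar → 9.15×10⁶ Pa
12.7 in² → 0.00819353 m²
F = P × A = 9.15×10⁶ × 0.00819353 = 74970.8 N
34.2 mm → 0.0342 m
W = F × d = 74970.8 × 0.0342 = 2564 J
In ft·lbf: 2564 / 1.35582 = 1891.11 ft·lbf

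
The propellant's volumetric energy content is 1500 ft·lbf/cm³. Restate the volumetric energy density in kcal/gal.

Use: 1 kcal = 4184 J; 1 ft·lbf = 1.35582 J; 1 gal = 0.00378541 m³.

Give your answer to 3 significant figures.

1500 ft·lbf/cm³ × 1.35582 J/ft·lbf ÷ 10⁻⁶ m³/cm³ = 2.03373×10⁹ J/m³
2.03373×10⁹ J/m³ ÷ 4184 J/kcal × 0.00378541 m³/gal = 1839.99 kcal/gal

1840 kcal/gal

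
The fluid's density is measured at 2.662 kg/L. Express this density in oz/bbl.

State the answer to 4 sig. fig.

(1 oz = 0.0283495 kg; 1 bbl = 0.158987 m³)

2.662 kg/L ÷ 0.001 m³/L = 2662 kg/m³
2662 kg/m³ ÷ 0.0283495 kg/oz × 0.158987 m³/bbl = 14928.8 oz/bbl

1.493×10⁴ oz/bbl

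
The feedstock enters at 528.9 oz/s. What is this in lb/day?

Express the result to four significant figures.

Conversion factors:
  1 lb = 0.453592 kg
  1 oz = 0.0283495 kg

528.9 oz/s × 0.0283495 kg/oz = 14.9941 kg/s
14.9941 kg/s ÷ 0.453592 kg/lb × 86400 s/day = 2.85607×10⁶ lb/day

2.856×10⁶ lb/day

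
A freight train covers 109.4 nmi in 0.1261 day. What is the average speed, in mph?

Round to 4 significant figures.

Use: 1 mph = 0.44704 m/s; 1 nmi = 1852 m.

109.4 nmi × 1852 = 202609 m
0.1261 day × 86400 = 10895 s
v = d / t = 202609 m / 10895 s = 18.5965 m/s
18.5965 m/s ÷ (0.44704 m/s/mph) = 41.5992 mph

41.60 mph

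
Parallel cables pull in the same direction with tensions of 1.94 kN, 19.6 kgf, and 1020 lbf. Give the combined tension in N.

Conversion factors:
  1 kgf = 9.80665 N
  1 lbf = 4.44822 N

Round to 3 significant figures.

1.94 kN × 1000 = 1940 N
19.6 kgf × 9.80665 = 192.21 N
1020 lbf × 4.44822 = 4537.18 N
Sum: 1940 + 192.21 + 4537.18 = 6669.39 N

6670 N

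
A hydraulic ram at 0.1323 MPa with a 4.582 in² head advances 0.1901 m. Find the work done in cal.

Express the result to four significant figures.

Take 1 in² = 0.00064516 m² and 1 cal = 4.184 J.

17.77 cal

0.1323 MPa → 132300 Pa
4.582 in² → 0.00295612 m²
F = P × A = 132300 × 0.00295612 = 391.095 N
W = F × d = 391.095 × 0.1901 = 74.3472 J
In cal: 74.3472 / 4.184 = 17.7694 cal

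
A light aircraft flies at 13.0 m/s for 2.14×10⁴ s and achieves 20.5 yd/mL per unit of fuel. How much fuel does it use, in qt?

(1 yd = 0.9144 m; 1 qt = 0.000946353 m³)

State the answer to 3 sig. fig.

d = v × t = 13 × 21400 = 278200 m
20.5 yd/mL → 1.87452×10⁷ m/m³
V = d / (distance per unit fuel) = 278200 / 1.87452×10⁷ = 0.0148411 m³
In qt: 0.0148411 / 0.000946353 = 15.6824 qt

15.7 qt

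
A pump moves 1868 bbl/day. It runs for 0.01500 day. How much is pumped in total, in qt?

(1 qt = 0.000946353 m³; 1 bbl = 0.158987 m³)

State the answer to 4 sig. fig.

1868 bbl/day → 0.00343736 m³/s
0.01500 day → 1296 s
V = Q × t = 0.00343736 × 1296 = 4.45482 m³
In qt: 4.45482 / 0.000946353 = 4707.36 qt

4707 qt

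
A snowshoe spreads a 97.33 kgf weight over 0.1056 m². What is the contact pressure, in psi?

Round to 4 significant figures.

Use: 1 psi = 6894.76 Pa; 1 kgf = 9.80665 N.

97.33 kgf × 9.80665 → 954.481 N
P = F / A = 954.481 N / 0.1056 m² = 9038.65 Pa
9038.65 Pa ÷ (6894.76 Pa/psi) = 1.31094 psi

1.311 psi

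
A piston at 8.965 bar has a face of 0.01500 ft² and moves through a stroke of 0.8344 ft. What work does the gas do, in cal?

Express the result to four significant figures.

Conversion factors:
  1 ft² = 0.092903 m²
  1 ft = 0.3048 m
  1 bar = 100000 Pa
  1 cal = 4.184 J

8.965 bar → 896500 Pa
0.01500 ft² → 0.00139354 m²
F = P × A = 896500 × 0.00139354 = 1249.31 N
0.8344 ft → 0.254325 m
W = F × d = 1249.31 × 0.254325 = 317.731 J
In cal: 317.731 / 4.184 = 75.9395 cal

75.94 cal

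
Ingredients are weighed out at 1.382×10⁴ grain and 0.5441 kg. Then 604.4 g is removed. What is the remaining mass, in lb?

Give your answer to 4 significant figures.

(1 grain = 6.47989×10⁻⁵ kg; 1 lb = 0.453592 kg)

1.841 lb

1.382×10⁴ grain × 6.47989×10⁻⁵ = 0.895521 kg
0.5441 kg (already kg)
604.4 g × 0.001 = 0.6044 kg
Sum: 0.895521 + 0.5441 − 0.6044 = 0.835221 kg
In lb: 0.835221 / 0.453592 = 1.84135 lb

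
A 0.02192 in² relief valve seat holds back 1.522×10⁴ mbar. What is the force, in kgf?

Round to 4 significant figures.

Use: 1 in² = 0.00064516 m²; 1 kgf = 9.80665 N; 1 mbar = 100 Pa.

2.195 kgf

1.522×10⁴ mbar × 100 → 1.522×10⁶ Pa
0.02192 in² × 0.00064516 → 1.41419×10⁻⁵ m²
F = P × A = 1.522×10⁶ Pa × 1.41419×10⁻⁵ m² = 21.524 N
21.524 N ÷ (9.80665 N/kgf) = 2.19484 kgf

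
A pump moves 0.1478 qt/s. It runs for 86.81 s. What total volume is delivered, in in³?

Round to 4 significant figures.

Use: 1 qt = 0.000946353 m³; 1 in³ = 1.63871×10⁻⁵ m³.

0.1478 qt/s → 1.39871×10⁻⁴ m³/s
V = Q × t = 1.39871×10⁻⁴ × 86.81 = 0.0121422 m³
In in³: 0.0121422 / 1.63871×10⁻⁵ = 740.961 in³

741.0 in³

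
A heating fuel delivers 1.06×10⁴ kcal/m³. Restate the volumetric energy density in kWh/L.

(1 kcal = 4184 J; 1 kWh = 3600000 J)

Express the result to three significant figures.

0.0123 kWh/L

1.06×10⁴ kcal/m³ × 4184 J/kcal = 4.43504×10⁷ J/m³
4.43504×10⁷ J/m³ ÷ 3600000 J/kWh × 0.001 m³/L = 0.0123196 kWh/L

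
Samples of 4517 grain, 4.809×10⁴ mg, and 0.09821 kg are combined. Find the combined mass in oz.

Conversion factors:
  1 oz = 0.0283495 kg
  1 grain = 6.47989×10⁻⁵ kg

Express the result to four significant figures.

15.49 oz

4517 grain × 6.47989×10⁻⁵ = 0.292697 kg
4.809×10⁴ mg × 10⁻⁶ = 0.04809 kg
0.09821 kg (already kg)
Sum: 0.292697 + 0.04809 + 0.09821 = 0.438997 kg
In oz: 0.438997 / 0.0283495 = 15.4852 oz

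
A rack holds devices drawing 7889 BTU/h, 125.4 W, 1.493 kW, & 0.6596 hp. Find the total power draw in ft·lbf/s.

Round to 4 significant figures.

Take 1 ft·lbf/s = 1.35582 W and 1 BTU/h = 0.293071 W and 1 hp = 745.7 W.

7889 BTU/h × 0.293071 = 2312.04 W
125.4 W (already W)
1.493 kW × 1000 = 1493 W
0.6596 hp × 745.7 = 491.864 W
Total: 2312.04 + 125.4 + 1493 + 491.864 = 4422.3 W
In ft·lbf/s: 4422.3 / 1.35582 = 3261.72 ft·lbf/s

3262 ft·lbf/s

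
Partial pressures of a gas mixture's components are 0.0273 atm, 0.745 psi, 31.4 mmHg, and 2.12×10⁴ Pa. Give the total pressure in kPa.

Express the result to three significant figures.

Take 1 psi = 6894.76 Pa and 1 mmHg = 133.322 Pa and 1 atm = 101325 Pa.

0.0273 atm × 101325 = 2766.17 Pa
0.745 psi × 6894.76 = 5136.6 Pa
31.4 mmHg × 133.322 = 4186.31 Pa
2.12×10⁴ Pa (already Pa)
Sum: 2766.17 + 5136.6 + 4186.31 + 21200 = 33289.1 Pa
In kPa: 33289.1 / 1000 = 33.2891 kPa

33.3 kPa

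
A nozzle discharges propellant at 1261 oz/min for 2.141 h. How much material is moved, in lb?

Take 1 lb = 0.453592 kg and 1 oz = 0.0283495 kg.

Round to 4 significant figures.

1261 oz/min → 0.595812 kg/s
2.141 h → 7707.6 s
m = ṁ × t = 0.595812 × 7707.6 = 4592.28 kg
In lb: 4592.28 / 0.453592 = 10124.3 lb

1.012×10⁴ lb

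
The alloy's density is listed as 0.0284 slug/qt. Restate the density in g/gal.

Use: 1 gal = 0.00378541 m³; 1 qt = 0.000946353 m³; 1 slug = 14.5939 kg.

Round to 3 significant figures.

0.0284 slug/qt × 14.5939 kg/slug ÷ 0.000946353 m³/qt = 437.962 kg/m³
437.962 kg/m³ ÷ 0.001 kg/g × 0.00378541 m³/gal = 1657.87 g/gal

1660 g/gal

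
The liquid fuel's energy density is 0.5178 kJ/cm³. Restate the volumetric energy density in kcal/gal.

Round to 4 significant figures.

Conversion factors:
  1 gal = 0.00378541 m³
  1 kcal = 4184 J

468.5 kcal/gal

0.5178 kJ/cm³ × 1000 J/kJ ÷ 10⁻⁶ m³/cm³ = 5.178×10⁸ J/m³
5.178×10⁸ J/m³ ÷ 4184 J/kcal × 0.00378541 m³/gal = 468.472 kcal/gal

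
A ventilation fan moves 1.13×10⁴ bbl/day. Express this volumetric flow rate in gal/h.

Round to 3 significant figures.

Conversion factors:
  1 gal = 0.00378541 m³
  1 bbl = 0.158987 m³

1.98×10⁴ gal/h

1.13×10⁴ bbl/day × 0.158987 m³/bbl ÷ 86400 s/day = 0.0207934 m³/s
0.0207934 m³/s ÷ 0.00378541 m³/gal × 3600 s/h = 19774.9 gal/h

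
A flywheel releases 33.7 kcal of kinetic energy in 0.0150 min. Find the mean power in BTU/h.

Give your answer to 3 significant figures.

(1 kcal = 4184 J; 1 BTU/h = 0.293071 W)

5.35×10⁵ BTU/h

33.7 kcal × 4184 = 141001 J
0.0150 min × 60 = 0.9 s
P = E / t = 141001 J / 0.9 s = 156668 W
156668 W ÷ (0.293071 W/BTU/h) = 534574 BTU/h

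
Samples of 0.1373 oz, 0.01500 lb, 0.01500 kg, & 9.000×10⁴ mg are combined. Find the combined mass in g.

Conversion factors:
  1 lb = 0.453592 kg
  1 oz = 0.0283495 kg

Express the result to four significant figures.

115.7 g

0.1373 oz × 0.0283495 = 0.00389239 kg
0.01500 lb × 0.453592 = 0.00680388 kg
0.01500 kg (already kg)
9.000×10⁴ mg × 10⁻⁶ = 0.09 kg
Sum: 0.00389239 + 0.00680388 + 0.015 + 0.09 = 0.115696 kg
In g: 0.115696 / 0.001 = 115.696 g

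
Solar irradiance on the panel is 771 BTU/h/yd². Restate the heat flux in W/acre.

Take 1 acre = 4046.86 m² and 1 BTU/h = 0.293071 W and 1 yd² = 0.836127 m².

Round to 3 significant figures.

771 BTU/h/yd² × 0.293071 W/BTU/h ÷ 0.836127 m²/yd² = 270.243 W/m²
270.243 W/m² × 4046.86 m²/acre = 1.09364×10⁶ W/acre

1.09×10⁶ W/acre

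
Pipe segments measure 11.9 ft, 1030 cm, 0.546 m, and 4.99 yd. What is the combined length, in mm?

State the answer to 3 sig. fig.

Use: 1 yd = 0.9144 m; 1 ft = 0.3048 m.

11.9 ft × 0.3048 = 3.62712 m
1030 cm × 0.01 = 10.3 m
0.546 m (already m)
4.99 yd × 0.9144 = 4.56286 m
Sum: 3.62712 + 10.3 + 0.546 + 4.56286 = 19.036 m
In mm: 19.036 / 0.001 = 19036 mm

1.90×10⁴ mm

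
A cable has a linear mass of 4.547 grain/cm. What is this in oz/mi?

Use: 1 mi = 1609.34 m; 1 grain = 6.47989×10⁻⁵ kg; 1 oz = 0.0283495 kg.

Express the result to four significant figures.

4.547 grain/cm × 6.47989×10⁻⁵ kg/grain ÷ 0.01 m/cm = 0.0294641 kg/m
0.0294641 kg/m ÷ 0.0283495 kg/oz × 1609.34 m/mi = 1672.61 oz/mi

1673 oz/mi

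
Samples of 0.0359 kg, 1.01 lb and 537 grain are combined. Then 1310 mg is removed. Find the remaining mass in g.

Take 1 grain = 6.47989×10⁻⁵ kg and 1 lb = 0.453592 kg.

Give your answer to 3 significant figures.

528 g

0.0359 kg (already kg)
1.01 lb × 0.453592 = 0.458128 kg
537 grain × 6.47989×10⁻⁵ = 0.034797 kg
1310 mg × 10⁻⁶ = 0.00131 kg
Sum: 0.0359 + 0.458128 + 0.034797 − 0.00131 = 0.527515 kg
In g: 0.527515 / 0.001 = 527.515 g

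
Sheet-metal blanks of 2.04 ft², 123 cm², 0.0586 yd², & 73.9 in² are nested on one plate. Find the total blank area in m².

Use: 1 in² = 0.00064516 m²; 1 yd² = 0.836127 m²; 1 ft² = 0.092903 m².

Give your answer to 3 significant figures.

0.298 m²

2.04 ft² × 0.092903 = 0.189522 m²
123 cm² × 0.0001 = 0.0123 m²
0.0586 yd² × 0.836127 = 0.048997 m²
73.9 in² × 0.00064516 = 0.0476773 m²
Sum: 0.189522 + 0.0123 + 0.048997 + 0.0476773 = 0.298496 m²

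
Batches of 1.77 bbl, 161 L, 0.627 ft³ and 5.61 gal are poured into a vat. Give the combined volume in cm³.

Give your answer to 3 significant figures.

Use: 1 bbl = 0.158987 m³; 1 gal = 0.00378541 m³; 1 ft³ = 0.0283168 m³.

1.77 bbl × 0.158987 = 0.281407 m³
161 L × 0.001 = 0.161 m³
0.627 ft³ × 0.0283168 = 0.0177546 m³
5.61 gal × 0.00378541 = 0.0212362 m³
Sum: 0.281407 + 0.161 + 0.0177546 + 0.0212362 = 0.481398 m³
In cm³: 0.481398 / 10⁻⁶ = 481398 cm³

4.81×10⁵ cm³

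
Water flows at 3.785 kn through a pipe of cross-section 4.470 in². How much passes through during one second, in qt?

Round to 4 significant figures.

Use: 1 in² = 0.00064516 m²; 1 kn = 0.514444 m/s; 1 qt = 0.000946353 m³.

5.934 qt

3.785 kn × 0.514444 → 1.94717 m/s
4.470 in² × 0.00064516 → 0.00288387 m²
V = v × A × t = 1.94717 m/s × 0.00288387 m² × 1 s = 0.00561539 m³
0.00561539 m³ ÷ (0.000946353 m³/qt) = 5.93372 qt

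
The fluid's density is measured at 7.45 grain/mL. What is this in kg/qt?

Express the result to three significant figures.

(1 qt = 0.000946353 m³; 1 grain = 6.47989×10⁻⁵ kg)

0.457 kg/qt

7.45 grain/mL × 6.47989×10⁻⁵ kg/grain ÷ 10⁻⁶ m³/mL = 482.752 kg/m³
482.752 kg/m³ × 0.000946353 m³/qt = 0.456854 kg/qt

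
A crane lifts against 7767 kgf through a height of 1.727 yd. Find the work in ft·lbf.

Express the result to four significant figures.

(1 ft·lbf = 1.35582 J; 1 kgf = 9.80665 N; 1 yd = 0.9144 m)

8.872×10⁴ ft·lbf

7767 kgf × 9.80665 = 76168.3 N
1.727 yd × 0.9144 = 1.57917 m
W = F × d = 76168.3 N × 1.57917 m = 120283 J
120283 J ÷ (1.35582 J/ft·lbf) = 88716.1 ft·lbf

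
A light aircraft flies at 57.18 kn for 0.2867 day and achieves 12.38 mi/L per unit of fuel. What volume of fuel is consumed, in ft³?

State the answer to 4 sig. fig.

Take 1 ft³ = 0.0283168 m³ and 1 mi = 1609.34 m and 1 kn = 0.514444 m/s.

1.292 ft³

57.18 kn → 29.4159 m/s
0.2867 day → 24770.9 s
d = v × t = 29.4159 × 24770.9 = 728658 m
12.38 mi/L → 1.99236×10⁷ m/m³
V = d / (distance per unit fuel) = 728658 / 1.99236×10⁷ = 0.0365726 m³
In ft³: 0.0365726 / 0.0283168 = 1.29155 ft³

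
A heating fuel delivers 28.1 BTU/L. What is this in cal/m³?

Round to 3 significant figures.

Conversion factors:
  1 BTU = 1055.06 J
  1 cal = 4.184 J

28.1 BTU/L × 1055.06 J/BTU ÷ 0.001 m³/L = 2.96472×10⁷ J/m³
2.96472×10⁷ J/m³ ÷ 4.184 J/cal = 7.08585×10⁶ cal/m³

7.09×10⁶ cal/m³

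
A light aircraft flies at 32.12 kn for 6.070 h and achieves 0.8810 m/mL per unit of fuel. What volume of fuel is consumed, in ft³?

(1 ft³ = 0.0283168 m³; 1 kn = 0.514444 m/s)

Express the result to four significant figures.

14.47 ft³

32.12 kn → 16.5239 m/s
6.070 h → 21852 s
d = v × t = 16.5239 × 21852 = 361080 m
0.8810 m/mL → 881000 m/m³
V = d / (distance per unit fuel) = 361080 / 881000 = 0.409852 m³
In ft³: 0.409852 / 0.0283168 = 14.4738 ft³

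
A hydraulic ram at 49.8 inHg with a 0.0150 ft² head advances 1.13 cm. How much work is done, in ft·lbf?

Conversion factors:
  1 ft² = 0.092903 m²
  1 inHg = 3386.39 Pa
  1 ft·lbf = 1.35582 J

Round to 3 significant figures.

49.8 inHg → 168642 Pa
0.0150 ft² → 0.00139354 m²
F = P × A = 168642 × 0.00139354 = 235.009 N
1.13 cm → 0.0113 m
W = F × d = 235.009 × 0.0113 = 2.6556 J
In ft·lbf: 2.6556 / 1.35582 = 1.95867 ft·lbf

1.96 ft·lbf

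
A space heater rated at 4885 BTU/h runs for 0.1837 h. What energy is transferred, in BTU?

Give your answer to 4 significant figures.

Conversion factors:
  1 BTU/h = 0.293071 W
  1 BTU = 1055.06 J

897.4 BTU

4885 BTU/h × 0.293071 → 1431.65 W
0.1837 h × 3600 → 661.32 s
E = P × t = 1431.65 W × 661.32 s = 946779 J
946779 J ÷ (1055.06 J/BTU) = 897.37 BTU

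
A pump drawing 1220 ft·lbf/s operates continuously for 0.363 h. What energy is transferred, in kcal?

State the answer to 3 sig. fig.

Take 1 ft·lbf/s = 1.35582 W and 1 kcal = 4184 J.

1220 ft·lbf/s × 1.35582 = 1654.1 W
0.363 h × 3600 = 1306.8 s
E = P × t = 1654.1 W × 1306.8 s = 2.16158×10⁶ J
2.16158×10⁶ J ÷ (4184 J/kcal) = 516.63 kcal

517 kcal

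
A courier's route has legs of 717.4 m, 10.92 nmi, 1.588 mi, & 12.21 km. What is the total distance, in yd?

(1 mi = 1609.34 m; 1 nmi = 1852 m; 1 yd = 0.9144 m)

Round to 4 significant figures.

3.905×10⁴ yd

717.4 m (already m)
10.92 nmi × 1852 = 20223.8 m
1.588 mi × 1609.34 = 2555.63 m
12.21 km × 1000 = 12210 m
Total: 717.4 + 20223.8 + 2555.63 + 12210 = 35706.8 m
In yd: 35706.8 / 0.9144 = 39049.4 yd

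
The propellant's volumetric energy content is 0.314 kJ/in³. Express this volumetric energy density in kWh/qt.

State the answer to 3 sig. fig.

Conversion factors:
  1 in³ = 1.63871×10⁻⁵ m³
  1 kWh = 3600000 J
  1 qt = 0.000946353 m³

0.314 kJ/in³ × 1000 J/kJ ÷ 1.63871×10⁻⁵ m³/in³ = 1.91614×10⁷ J/m³
1.91614×10⁷ J/m³ ÷ 3600000 J/kWh × 0.000946353 m³/qt = 0.00503707 kWh/qt

0.00504 kWh/qt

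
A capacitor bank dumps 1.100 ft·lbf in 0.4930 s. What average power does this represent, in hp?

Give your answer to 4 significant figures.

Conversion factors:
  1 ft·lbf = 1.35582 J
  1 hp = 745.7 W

1.100 ft·lbf × 1.35582 = 1.4914 J
P = E / t = 1.4914 J / 0.493 s = 3.02515 W
3.02515 W ÷ (745.7 W/hp) = 0.00405679 hp

0.004057 hp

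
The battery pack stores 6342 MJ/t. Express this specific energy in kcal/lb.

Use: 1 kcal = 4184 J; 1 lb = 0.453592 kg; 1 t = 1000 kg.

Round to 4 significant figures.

6342 MJ/t × 1000000 J/MJ ÷ 1000 kg/t = 6.342×10⁶ J/kg
6.342×10⁶ J/kg ÷ 4184 J/kcal × 0.453592 kg/lb = 687.543 kcal/lb

687.5 kcal/lb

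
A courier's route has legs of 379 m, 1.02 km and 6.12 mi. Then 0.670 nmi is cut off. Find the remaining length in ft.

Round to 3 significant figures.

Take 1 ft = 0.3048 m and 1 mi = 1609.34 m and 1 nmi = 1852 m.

3.28×10⁴ ft

379 m (already m)
1.02 km × 1000 = 1020 m
6.12 mi × 1609.34 = 9849.16 m
0.670 nmi × 1852 = 1240.84 m
Sum: 379 + 1020 + 9849.16 − 1240.84 = 10007.3 m
In ft: 10007.3 / 0.3048 = 32832.3 ft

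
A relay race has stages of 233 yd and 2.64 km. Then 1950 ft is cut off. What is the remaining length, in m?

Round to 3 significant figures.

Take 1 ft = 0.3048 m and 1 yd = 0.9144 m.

233 yd × 0.9144 = 213.055 m
2.64 km × 1000 = 2640 m
1950 ft × 0.3048 = 594.36 m
Sum: 213.055 + 2640 − 594.36 = 2258.7 m

2260 m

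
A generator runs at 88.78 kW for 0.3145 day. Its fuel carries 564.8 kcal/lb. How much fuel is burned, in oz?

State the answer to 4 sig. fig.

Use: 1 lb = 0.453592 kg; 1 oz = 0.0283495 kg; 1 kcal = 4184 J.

88.78 kW → 88780 W
0.3145 day → 27172.8 s
E = P × t = 88780 × 27172.8 = 2.4124×10⁹ J
564.8 kcal/lb → 5.2098×10⁶ J/kg
m = E / e_s = 2.4124×10⁹ / 5.2098×10⁶ = 463.05 kg
In oz: 463.05 / 0.0283495 = 16333.6 oz

1.633×10⁴ oz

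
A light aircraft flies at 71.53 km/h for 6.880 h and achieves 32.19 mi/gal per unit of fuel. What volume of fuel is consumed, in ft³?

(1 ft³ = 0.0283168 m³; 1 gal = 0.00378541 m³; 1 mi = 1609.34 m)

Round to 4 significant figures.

71.53 km/h → 19.8694 m/s
6.880 h → 24768 s
d = v × t = 19.8694 × 24768 = 492125 m
32.19 mi/gal → 1.36853×10⁷ m/m³
V = d / (distance per unit fuel) = 492125 / 1.36853×10⁷ = 0.0359601 m³
In ft³: 0.0359601 / 0.0283168 = 1.26992 ft³

1.270 ft³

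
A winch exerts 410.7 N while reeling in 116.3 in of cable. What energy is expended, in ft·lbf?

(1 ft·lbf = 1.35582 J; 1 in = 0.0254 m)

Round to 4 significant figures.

894.8 ft·lbf

116.3 in × 0.0254 → 2.95402 m
W = F × d = 410.7 N × 2.95402 m = 1213.22 J
1213.22 J ÷ (1.35582 J/ft·lbf) = 894.824 ft·lbf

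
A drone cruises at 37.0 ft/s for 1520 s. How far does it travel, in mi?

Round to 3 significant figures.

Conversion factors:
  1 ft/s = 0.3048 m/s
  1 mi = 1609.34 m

10.7 mi

37.0 ft/s × 0.3048 → 11.2776 m/s
d = v × t = 11.2776 m/s × 1520 s = 17142 m
17142 m ÷ (1609.34 m/mi) = 10.6516 mi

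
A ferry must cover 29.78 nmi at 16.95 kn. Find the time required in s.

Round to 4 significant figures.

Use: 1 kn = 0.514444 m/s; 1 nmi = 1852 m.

29.78 nmi × 1852 = 55152.6 m
16.95 kn × 0.514444 = 8.71983 m/s
t = d / v = 55152.6 m / 8.71983 m/s = 6324.96 s

6325 s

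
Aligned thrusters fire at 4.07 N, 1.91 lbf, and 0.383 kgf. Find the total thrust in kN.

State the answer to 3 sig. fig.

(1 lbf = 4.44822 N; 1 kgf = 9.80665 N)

4.07 N (already N)
1.91 lbf × 4.44822 = 8.4961 N
0.383 kgf × 9.80665 = 3.75595 N
Total: 4.07 + 8.4961 + 3.75595 = 16.322 N
In kN: 16.322 / 1000 = 0.016322 kN

0.0163 kN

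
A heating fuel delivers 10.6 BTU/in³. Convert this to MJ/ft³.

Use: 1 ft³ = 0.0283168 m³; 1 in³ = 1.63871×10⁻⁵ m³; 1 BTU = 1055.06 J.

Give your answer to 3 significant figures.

10.6 BTU/in³ × 1055.06 J/BTU ÷ 1.63871×10⁻⁵ m³/in³ = 6.82466×10⁸ J/m³
6.82466×10⁸ J/m³ ÷ 1000000 J/MJ × 0.0283168 m³/ft³ = 19.3253 MJ/ft³

19.3 MJ/ft³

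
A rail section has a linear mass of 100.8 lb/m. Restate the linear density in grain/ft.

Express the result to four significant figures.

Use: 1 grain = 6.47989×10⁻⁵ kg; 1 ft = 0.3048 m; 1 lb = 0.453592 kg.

100.8 lb/m × 0.453592 kg/lb = 45.7221 kg/m
45.7221 kg/m ÷ 6.47989×10⁻⁵ kg/grain × 0.3048 m/ft = 215067 grain/ft

2.151×10⁵ grain/ft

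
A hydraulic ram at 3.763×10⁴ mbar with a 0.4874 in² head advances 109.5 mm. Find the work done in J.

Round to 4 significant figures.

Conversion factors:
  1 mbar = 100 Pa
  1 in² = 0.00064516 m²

129.6 J

3.763×10⁴ mbar → 3.763×10⁶ Pa
0.4874 in² → 3.14451×10⁻⁴ m²
F = P × A = 3.763×10⁶ × 3.14451×10⁻⁴ = 1183.28 N
109.5 mm → 0.1095 m
W = F × d = 1183.28 × 0.1095 = 129.569 J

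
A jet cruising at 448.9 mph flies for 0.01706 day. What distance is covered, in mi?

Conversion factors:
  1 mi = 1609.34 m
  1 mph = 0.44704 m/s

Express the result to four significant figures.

448.9 mph × 0.44704 = 200.676 m/s
0.01706 day × 86400 = 1473.98 s
d = v × t = 200.676 m/s × 1473.98 s = 295792 m
295792 m ÷ (1609.34 m/mi) = 183.797 mi

183.8 mi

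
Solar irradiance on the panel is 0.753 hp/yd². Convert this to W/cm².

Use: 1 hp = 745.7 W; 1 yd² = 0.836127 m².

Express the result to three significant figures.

0.0672 W/cm²

0.753 hp/yd² × 745.7 W/hp ÷ 0.836127 m²/yd² = 671.563 W/m²
671.563 W/m² × 0.0001 m²/cm² = 0.0671563 W/cm²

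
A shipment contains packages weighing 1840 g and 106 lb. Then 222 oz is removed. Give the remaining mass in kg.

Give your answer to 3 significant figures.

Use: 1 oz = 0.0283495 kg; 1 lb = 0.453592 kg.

1840 g × 0.001 = 1.84 kg
106 lb × 0.453592 = 48.0808 kg
222 oz × 0.0283495 = 6.29359 kg
Sum: 1.84 + 48.0808 − 6.29359 = 43.6272 kg

43.6 kg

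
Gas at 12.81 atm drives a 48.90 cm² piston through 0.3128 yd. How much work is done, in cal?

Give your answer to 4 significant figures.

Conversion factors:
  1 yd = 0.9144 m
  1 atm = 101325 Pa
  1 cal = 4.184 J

12.81 atm → 1.29797×10⁶ Pa
48.90 cm² → 0.00489 m²
F = P × A = 1.29797×10⁶ × 0.00489 = 6347.07 N
0.3128 yd → 0.286024 m
W = F × d = 6347.07 × 0.286024 = 1815.41 J
In cal: 1815.41 / 4.184 = 433.893 cal

433.9 cal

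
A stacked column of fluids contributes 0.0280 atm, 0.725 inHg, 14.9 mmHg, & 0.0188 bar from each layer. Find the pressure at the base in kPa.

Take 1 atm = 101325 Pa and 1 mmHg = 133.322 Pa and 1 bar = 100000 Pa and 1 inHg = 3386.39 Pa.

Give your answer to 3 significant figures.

9.16 kPa

0.0280 atm × 101325 = 2837.1 Pa
0.725 inHg × 3386.39 = 2455.13 Pa
14.9 mmHg × 133.322 = 1986.5 Pa
0.0188 bar × 100000 = 1880 Pa
Sum: 2837.1 + 2455.13 + 1986.5 + 1880 = 9158.73 Pa
In kPa: 9158.73 / 1000 = 9.15873 kPa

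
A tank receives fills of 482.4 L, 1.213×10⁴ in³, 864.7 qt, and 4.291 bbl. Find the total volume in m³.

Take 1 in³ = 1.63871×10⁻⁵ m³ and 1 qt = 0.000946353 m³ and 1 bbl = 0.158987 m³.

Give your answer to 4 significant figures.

482.4 L × 0.001 = 0.4824 m³
1.213×10⁴ in³ × 1.63871×10⁻⁵ = 0.198776 m³
864.7 qt × 0.000946353 = 0.818311 m³
4.291 bbl × 0.158987 = 0.682213 m³
Combined: 0.4824 + 0.198776 + 0.818311 + 0.682213 = 2.1817 m³

2.182 m³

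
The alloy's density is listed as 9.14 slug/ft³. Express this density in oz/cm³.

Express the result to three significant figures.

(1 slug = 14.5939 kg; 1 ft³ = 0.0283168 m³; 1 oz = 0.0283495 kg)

0.166 oz/cm³

9.14 slug/ft³ × 14.5939 kg/slug ÷ 0.0283168 m³/ft³ = 4710.57 kg/m³
4710.57 kg/m³ ÷ 0.0283495 kg/oz × 10⁻⁶ m³/cm³ = 0.166161 oz/cm³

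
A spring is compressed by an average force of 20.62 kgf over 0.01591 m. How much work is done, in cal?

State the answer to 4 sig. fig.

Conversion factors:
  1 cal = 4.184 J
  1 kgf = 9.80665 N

0.7689 cal

20.62 kgf × 9.80665 = 202.213 N
W = F × d = 202.213 N × 0.01591 m = 3.21721 J
3.21721 J ÷ (4.184 J/cal) = 0.768932 cal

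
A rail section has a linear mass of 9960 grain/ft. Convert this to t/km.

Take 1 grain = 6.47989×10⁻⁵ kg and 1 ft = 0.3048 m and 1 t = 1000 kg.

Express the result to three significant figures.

9960 grain/ft × 6.47989×10⁻⁵ kg/grain ÷ 0.3048 m/ft = 2.11744 kg/m
2.11744 kg/m ÷ 1000 kg/t × 1000 m/km = 2.11744 t/km

2.12 t/km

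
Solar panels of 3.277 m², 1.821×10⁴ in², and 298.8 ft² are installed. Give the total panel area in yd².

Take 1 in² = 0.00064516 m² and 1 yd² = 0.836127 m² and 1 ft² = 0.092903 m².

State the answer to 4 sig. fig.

3.277 m² (already m²)
1.821×10⁴ in² × 0.00064516 → 11.7484 m²
298.8 ft² × 0.092903 → 27.7594 m²
Total: 3.277 + 11.7484 + 27.7594 = 42.7848 m²
In yd²: 42.7848 / 0.836127 = 51.1702 yd²

51.17 yd²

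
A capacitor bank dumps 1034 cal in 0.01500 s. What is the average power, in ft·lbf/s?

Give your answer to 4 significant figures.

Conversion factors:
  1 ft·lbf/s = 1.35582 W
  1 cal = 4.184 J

1034 cal × 4.184 → 4326.26 J
P = E / t = 4326.26 J / 0.015 s = 288417 W
288417 W ÷ (1.35582 W/ft·lbf/s) = 212725 ft·lbf/s

2.127×10⁵ ft·lbf/s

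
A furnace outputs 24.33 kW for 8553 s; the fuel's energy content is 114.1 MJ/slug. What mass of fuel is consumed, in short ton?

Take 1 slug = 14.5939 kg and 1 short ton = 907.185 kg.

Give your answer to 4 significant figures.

0.02934 short ton

24.33 kW → 24330 W
E = P × t = 24330 × 8553 = 2.08094×10⁸ J
114.1 MJ/slug → 7.81834×10⁶ J/kg
m = E / e_s = 2.08094×10⁸ / 7.81834×10⁶ = 26.6161 kg
In short ton: 26.6161 / 907.185 = 0.0293392 short ton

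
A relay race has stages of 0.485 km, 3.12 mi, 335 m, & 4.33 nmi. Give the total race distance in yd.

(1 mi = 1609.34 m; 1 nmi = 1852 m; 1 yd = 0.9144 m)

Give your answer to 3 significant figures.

0.485 km × 1000 = 485 m
3.12 mi × 1609.34 = 5021.14 m
335 m (already m)
4.33 nmi × 1852 = 8019.16 m
Sum: 485 + 5021.14 + 335 + 8019.16 = 13860.3 m
In yd: 13860.3 / 0.9144 = 15157.8 yd

1.52×10⁴ yd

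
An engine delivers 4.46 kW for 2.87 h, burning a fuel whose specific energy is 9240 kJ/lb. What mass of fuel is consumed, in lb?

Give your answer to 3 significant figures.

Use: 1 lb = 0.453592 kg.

4.46 kW → 4460 W
2.87 h → 10332 s
E = P × t = 4460 × 10332 = 4.60807×10⁷ J
9240 kJ/lb → 2.03707×10⁷ J/kg
m = E / e_s = 4.60807×10⁷ / 2.03707×10⁷ = 2.26211 kg
In lb: 2.26211 / 0.453592 = 4.9871 lb

4.99 lb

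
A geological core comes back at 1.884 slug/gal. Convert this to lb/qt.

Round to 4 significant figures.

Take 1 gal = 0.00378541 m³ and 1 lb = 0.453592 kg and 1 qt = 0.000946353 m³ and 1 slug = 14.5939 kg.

15.15 lb/qt

1.884 slug/gal × 14.5939 kg/slug ÷ 0.00378541 m³/gal = 7263.39 kg/m³
7263.39 kg/m³ ÷ 0.453592 kg/lb × 0.000946353 m³/qt = 15.154 lb/qt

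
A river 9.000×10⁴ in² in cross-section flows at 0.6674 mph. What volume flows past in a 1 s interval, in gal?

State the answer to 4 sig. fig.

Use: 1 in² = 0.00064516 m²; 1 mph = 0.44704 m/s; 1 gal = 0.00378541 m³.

0.6674 mph × 0.44704 → 0.298354 m/s
9.000×10⁴ in² × 0.00064516 → 58.0644 m²
V = v × A × t = 0.298354 m/s × 58.0644 m² × 1 s = 17.3237 m³
17.3237 m³ ÷ (0.00378541 m³/gal) = 4576.44 gal

4576 gal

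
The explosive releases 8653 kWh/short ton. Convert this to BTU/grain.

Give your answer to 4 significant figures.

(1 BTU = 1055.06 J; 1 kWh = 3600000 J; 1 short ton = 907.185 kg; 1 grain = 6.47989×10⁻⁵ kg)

2.109 BTU/grain

8653 kWh/short ton × 3600000 J/kWh ÷ 907.185 kg/short ton = 3.43379×10⁷ J/kg
3.43379×10⁷ J/kg ÷ 1055.06 J/BTU × 6.47989×10⁻⁵ kg/grain = 2.10894 BTU/grain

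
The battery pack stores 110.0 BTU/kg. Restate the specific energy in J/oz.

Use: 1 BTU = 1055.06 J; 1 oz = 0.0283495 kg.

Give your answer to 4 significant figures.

110.0 BTU/kg × 1055.06 J/BTU = 116057 J/kg
116057 J/kg × 0.0283495 kg/oz = 3290.16 J/oz

3290 J/oz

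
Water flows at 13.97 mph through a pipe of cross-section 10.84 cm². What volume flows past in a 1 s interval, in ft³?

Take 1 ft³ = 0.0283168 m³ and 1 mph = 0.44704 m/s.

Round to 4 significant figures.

13.97 mph × 0.44704 → 6.24515 m/s
10.84 cm² × 0.0001 → 0.001084 m²
V = v × A × t = 6.24515 m/s × 0.001084 m² × 1 s = 0.00676974 m³
0.00676974 m³ ÷ (0.0283168 m³/ft³) = 0.239072 ft³

0.2391 ft³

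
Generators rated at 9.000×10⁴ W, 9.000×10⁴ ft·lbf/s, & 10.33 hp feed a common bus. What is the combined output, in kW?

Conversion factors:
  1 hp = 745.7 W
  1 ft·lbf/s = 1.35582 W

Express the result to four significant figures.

9.000×10⁴ W (already W)
9.000×10⁴ ft·lbf/s × 1.35582 → 122024 W
10.33 hp × 745.7 → 7703.08 W
Combined: 90000 + 122024 + 7703.08 = 219727 W
In kW: 219727 / 1000 = 219.727 kW

219.7 kW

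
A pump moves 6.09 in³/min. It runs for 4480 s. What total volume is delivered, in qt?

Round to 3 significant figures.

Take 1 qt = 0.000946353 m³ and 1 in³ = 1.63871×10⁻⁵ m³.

6.09 in³/min → 1.66329×10⁻⁶ m³/s
V = Q × t = 1.66329×10⁻⁶ × 4480 = 0.00745154 m³
In qt: 0.00745154 / 0.000946353 = 7.87395 qt

7.87 qt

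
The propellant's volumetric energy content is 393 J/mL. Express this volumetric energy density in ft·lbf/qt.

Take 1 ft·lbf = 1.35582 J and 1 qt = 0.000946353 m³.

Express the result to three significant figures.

393 J/mL ÷ 10⁻⁶ m³/mL = 3.93×10⁸ J/m³
3.93×10⁸ J/m³ ÷ 1.35582 J/ft·lbf × 0.000946353 m³/qt = 274311 ft·lbf/qt

2.74×10⁵ ft·lbf/qt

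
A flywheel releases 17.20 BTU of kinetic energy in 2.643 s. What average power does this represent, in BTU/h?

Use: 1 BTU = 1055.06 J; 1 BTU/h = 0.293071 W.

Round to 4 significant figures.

2.343×10⁴ BTU/h

17.20 BTU × 1055.06 → 18147 J
P = E / t = 18147 J / 2.643 s = 6866.06 W
6866.06 W ÷ (0.293071 W/BTU/h) = 23428 BTU/h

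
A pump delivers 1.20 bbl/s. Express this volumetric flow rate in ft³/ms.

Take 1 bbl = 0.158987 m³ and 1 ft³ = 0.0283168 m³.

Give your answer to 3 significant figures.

0.00674 ft³/ms

1.20 bbl/s × 0.158987 m³/bbl = 0.190784 m³/s
0.190784 m³/s ÷ 0.0283168 m³/ft³ × 0.001 s/ms = 0.00673748 ft³/ms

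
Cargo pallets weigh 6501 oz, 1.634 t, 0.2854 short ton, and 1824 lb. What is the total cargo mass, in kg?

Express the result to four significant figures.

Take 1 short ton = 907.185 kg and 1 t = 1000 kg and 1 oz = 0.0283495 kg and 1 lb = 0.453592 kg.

6501 oz × 0.0283495 = 184.3 kg
1.634 t × 1000 = 1634 kg
0.2854 short ton × 907.185 = 258.911 kg
1824 lb × 0.453592 = 827.352 kg
Total: 184.3 + 1634 + 258.911 + 827.352 = 2904.56 kg

2905 kg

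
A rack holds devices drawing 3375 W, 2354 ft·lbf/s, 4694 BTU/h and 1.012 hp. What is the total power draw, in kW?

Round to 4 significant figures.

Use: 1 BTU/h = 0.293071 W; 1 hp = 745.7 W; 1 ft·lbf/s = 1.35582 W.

3375 W (already W)
2354 ft·lbf/s × 1.35582 = 3191.6 W
4694 BTU/h × 0.293071 = 1375.68 W
1.012 hp × 745.7 = 754.648 W
Total: 3375 + 3191.6 + 1375.68 + 754.648 = 8696.93 W
In kW: 8696.93 / 1000 = 8.69693 kW

8.697 kW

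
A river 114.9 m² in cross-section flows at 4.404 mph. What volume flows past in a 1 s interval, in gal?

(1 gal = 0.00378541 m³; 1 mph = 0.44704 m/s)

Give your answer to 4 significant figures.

5.976×10⁴ gal

4.404 mph × 0.44704 = 1.96876 m/s
V = v × A × t = 1.96876 m/s × 114.9 m² × 1 s = 226.211 m³
226.211 m³ ÷ (0.00378541 m³/gal) = 59758.7 gal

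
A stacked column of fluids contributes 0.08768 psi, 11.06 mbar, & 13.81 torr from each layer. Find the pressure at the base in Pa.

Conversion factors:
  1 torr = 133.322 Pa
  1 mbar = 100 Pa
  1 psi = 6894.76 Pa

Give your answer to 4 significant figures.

3552 Pa

0.08768 psi × 6894.76 = 604.533 Pa
11.06 mbar × 100 = 1106 Pa
13.81 torr × 133.322 = 1841.18 Pa
Sum: 604.533 + 1106 + 1841.18 = 3551.71 Pa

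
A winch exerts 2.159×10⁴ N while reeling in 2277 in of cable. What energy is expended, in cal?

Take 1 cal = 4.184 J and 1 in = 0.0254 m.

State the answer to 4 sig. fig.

2277 in × 0.0254 = 57.8358 m
W = F × d = 21590 N × 57.8358 m = 1.24867×10⁶ J
1.24867×10⁶ J ÷ (4.184 J/cal) = 298439 cal

2.984×10⁵ cal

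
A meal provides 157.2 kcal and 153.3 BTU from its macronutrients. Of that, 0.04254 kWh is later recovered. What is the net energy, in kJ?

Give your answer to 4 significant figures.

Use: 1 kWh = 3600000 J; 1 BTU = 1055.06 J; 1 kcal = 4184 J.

157.2 kcal × 4184 = 657725 J
153.3 BTU × 1055.06 = 161741 J
0.04254 kWh × 3600000 = 153144 J
Net: 657725 + 161741 − 153144 = 666322 J
In kJ: 666322 / 1000 = 666.322 kJ

666.3 kJ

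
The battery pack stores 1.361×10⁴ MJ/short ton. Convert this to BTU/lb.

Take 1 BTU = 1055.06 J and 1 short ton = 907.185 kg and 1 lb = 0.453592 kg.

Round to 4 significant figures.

6450 BTU/lb

1.361×10⁴ MJ/short ton × 1000000 J/MJ ÷ 907.185 kg/short ton = 1.50025×10⁷ J/kg
1.50025×10⁷ J/kg ÷ 1055.06 J/BTU × 0.453592 kg/lb = 6449.88 BTU/lb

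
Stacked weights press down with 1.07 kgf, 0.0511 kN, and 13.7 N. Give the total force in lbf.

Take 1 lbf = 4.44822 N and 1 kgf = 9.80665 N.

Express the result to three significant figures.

1.07 kgf × 9.80665 = 10.4931 N
0.0511 kN × 1000 = 51.1 N
13.7 N (already N)
Combined: 10.4931 + 51.1 + 13.7 = 75.2931 N
In lbf: 75.2931 / 4.44822 = 16.9266 lbf

16.9 lbf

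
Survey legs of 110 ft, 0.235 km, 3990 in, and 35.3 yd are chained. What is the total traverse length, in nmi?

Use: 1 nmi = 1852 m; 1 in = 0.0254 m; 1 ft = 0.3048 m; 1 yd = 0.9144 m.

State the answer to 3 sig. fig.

110 ft × 0.3048 → 33.528 m
0.235 km × 1000 → 235 m
3990 in × 0.0254 → 101.346 m
35.3 yd × 0.9144 → 32.2783 m
Sum: 33.528 + 235 + 101.346 + 32.2783 = 402.152 m
In nmi: 402.152 / 1852 = 0.217145 nmi

0.217 nmi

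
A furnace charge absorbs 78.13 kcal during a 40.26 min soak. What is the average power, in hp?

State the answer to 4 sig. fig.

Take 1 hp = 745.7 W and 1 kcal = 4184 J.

0.1815 hp

78.13 kcal × 4184 → 326896 J
40.26 min × 60 → 2415.6 s
P = E / t = 326896 J / 2415.6 s = 135.327 W
135.327 W ÷ (745.7 W/hp) = 0.181476 hp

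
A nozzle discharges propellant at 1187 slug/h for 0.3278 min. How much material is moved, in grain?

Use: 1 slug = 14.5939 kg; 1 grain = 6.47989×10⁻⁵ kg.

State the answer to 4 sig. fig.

1187 slug/h → 4.81193 kg/s
0.3278 min → 19.668 s
m = ṁ × t = 4.81193 × 19.668 = 94.641 kg
In grain: 94.641 / 6.47989×10⁻⁵ = 1.46053×10⁶ grain

1.461×10⁶ grain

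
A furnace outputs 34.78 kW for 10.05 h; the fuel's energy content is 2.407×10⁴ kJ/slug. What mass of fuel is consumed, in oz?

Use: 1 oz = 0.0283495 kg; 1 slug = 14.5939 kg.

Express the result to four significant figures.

34.78 kW → 34780 W
10.05 h → 36180 s
E = P × t = 34780 × 36180 = 1.25834×10⁹ J
2.407×10⁴ kJ/slug → 1.64932×10⁶ J/kg
m = E / e_s = 1.25834×10⁹ / 1.64932×10⁶ = 762.945 kg
In oz: 762.945 / 0.0283495 = 26912.1 oz

2.691×10⁴ oz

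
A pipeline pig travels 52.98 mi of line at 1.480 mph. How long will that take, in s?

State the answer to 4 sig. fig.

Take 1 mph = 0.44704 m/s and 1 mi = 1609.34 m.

1.289×10⁵ s

52.98 mi × 1609.34 → 85262.8 m
1.480 mph × 0.44704 → 0.661619 m/s
t = d / v = 85262.8 m / 0.661619 m/s = 128870 s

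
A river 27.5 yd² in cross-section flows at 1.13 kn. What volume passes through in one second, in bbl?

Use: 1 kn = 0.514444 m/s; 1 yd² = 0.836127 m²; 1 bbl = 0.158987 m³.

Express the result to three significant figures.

1.13 kn × 0.514444 → 0.581322 m/s
27.5 yd² × 0.836127 → 22.9935 m²
V = v × A × t = 0.581322 m/s × 22.9935 m² × 1 s = 13.3666 m³
13.3666 m³ ÷ (0.158987 m³/bbl) = 84.0735 bbl

84.1 bbl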